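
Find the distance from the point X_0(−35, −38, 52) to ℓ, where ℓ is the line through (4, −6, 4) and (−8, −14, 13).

15

A direction vector is d = (−12, −8, 9).
AP = (−39, −32, 48), and AP × d = (96, −225, −72).
|AP × d|² = 65025 and |d|² = 289, so the distance is √(65025/289) = √225 = 15.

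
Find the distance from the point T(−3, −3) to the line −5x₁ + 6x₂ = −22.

19√61/61

d = |(-5)·(-3) + 6·(-3) − (-22)| / √(25 + 36) = |19|/√61 = 19√61/61.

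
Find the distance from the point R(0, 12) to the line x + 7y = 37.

47/(5√2)

The normal to the line is n = (1, 7) with |n| = 5√2.
|n·R − 37| = |84 − 37| = 47, so the distance is 47/(5√2).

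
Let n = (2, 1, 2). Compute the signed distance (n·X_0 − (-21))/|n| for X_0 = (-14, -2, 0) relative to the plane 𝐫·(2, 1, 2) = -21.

n·X_0 − (-21) = -9.
|n| = 3, so the signed distance is -9/3 = -3.

-3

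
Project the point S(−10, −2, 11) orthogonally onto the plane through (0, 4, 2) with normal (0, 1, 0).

(-10, 4, 11)

The perpendicular from S has direction n = (0, 1, 0): r = (−10, −2, 11) + t(0, 1, 0).
Substitute into the plane: n·(S + tn) = 4 gives -2 + 1t = 4, so t = 6.
Foot = (−10, −2, 11) + 6·(0, 1, 0) = (−10, 4, 11).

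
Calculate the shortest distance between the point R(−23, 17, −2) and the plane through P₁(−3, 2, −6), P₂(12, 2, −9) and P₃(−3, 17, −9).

5√3/3

P₁P₂ = (15, 0, −3) and P₁P₃ = (0, 15, −3), so a normal is n = P₁P₂ × P₁P₃ = (45, 45, 225).
d = |45·(-23) + 45·17 + 225·(-2) − (-1395)| / √(2025 + 2025 + 50625) = |675| / (135√3) = 5√3/3.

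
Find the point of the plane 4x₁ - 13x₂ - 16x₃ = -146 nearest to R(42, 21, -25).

n = (4, -13, -16), |n|² = 441, and n·R − (-146) = 441.
t = 441/441 = 1, so the foot is R − t·n = (42, 21, -25) − 1·(4, -13, -16) = (38, 34, -9).

(38, 34, -9)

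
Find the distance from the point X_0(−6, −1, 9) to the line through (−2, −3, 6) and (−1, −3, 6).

A direction vector is d = (1, 0, 0).
AP = (−4, 2, 3); AP·d = -4, |AP|² = 29, |d|² = 1.
distance² = |AP|² − (AP·d)²/|d|² = 29 − 16/1 = 13, so the distance is √13.

√13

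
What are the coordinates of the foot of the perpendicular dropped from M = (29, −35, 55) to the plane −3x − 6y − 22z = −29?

(23, -47, 11)

n = (−3, −6, −22), |n|² = 529, and n·M − (-29) = -1058.
t = -1058/529 = -2, so the foot is M − t·n = (29, −35, 55) − (-2)·(−3, −6, −22) = (23, −47, 11).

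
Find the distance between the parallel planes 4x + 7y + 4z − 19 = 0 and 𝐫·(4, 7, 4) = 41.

22/9

Both planes have normal n = (4, 7, 4), |n| = 9. Any point on the first plane is at distance |41 − 19|/|n| = 22/9 from the second.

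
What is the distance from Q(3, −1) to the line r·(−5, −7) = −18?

5√74/37

The normal to the line is n = (−5, −7) with |n| = √74.
|n·Q − (-18)| = |-8 − (-18)| = 10, so the distance is 10/√74 = 5√74/37.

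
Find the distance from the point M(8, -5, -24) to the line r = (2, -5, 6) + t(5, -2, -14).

6

Direction vector d = (5, -2, -14).
AP = (6, 0, -30); AP·d = 450, |AP|² = 936, |d|² = 225.
distance² = |AP|² − (AP·d)²/|d|² = 936 − 202500/225 = 36, so the distance is 6.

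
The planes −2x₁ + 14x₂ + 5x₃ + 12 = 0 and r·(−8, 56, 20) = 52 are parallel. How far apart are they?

5/3

Divide the second equation by 4 to match normals: −2x₁ + 14x₂ + 5x₃ = 13.
With common normal n = (−2, 14, 5) (|n| = 15), the distance is |(-12) − 13|/|n| = 25/15 = 5/3.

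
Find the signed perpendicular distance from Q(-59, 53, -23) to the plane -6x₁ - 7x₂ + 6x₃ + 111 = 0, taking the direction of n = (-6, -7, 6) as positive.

-4

n·Q − (-111) = -44.
|n| = 11, so the signed distance is -44/11 = -4.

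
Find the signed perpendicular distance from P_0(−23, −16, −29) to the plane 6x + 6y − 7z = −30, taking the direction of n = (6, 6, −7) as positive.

n·P_0 − (-30) = -1.
|n| = 11, so the signed distance is -1/11.

-1/11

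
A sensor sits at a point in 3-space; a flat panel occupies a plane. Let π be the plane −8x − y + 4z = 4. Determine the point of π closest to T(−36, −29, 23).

The perpendicular from T has direction n = (−8, −1, 4): r = (−36, −29, 23) + μ(−8, −1, 4).
Substitute into the plane: n·(T + μn) = 4 gives 409 + 81μ = 4, so μ = -5.
Foot = (−36, −29, 23) + (-5)·(−8, −1, 4) = (4, −24, 3).

(4, -24, 3)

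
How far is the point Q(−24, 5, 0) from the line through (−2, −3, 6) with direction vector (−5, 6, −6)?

14

Direction vector d = (−5, 6, −6).
AP = (−22, 8, −6), and AP × d = (−12, −102, −92).
|AP × d|² = 19012 and |d|² = 97, so the distance is √(19012/97) = √196 = 14.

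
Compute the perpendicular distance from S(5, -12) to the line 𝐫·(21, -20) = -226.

The normal to the line is n = (21, -20) with |n| = 29.
|n·S − (-226)| = |345 − (-226)| = 571, so the distance is 571/29.

571/29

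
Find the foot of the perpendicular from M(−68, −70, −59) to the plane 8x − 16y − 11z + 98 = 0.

(-92, -22, -26)

The perpendicular from M has direction n = (8, −16, −11): r = (−68, −70, −59) + t(8, −16, −11).
Substitute into the plane: n·(M + tn) = -98 gives 1225 + 441t = -98, so t = -3.
Foot = (−68, −70, −59) + (-3)·(8, −16, −11) = (−92, −22, −26).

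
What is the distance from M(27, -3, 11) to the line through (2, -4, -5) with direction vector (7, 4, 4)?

3√17

Direction vector d = (7, 4, 4).
AP = (25, 1, 16), and AP × d = (-60, 12, 93).
|AP × d|² = 12393 and |d|² = 81, so the distance is √(12393/81) = √153 = 3√17.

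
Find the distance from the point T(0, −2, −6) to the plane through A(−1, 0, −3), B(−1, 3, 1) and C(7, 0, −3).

AB = (0, 3, 4) and AC = (8, 0, 0), so a normal is n = AB × AC = (0, 32, −24).
Then n·(0, −2, −6) − 72 = 8.
|n| = √(0 + 1024 + 576) = 40, so the distance is |8|/40 = 1/5.

1/5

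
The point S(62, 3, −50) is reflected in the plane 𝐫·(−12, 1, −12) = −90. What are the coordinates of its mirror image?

n = (−12, 1, −12), |n|² = 289, n·S − (-90) = -51, so t = -51/289 = -3/17.
Foot F = S − (-3/17)·n = (1018/17, 54/17, −886/17); the reflection is 2F − S = (982/17, 57/17, −922/17).

(982/17, 57/17, -922/17)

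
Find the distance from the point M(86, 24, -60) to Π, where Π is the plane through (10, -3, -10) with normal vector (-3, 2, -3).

The plane has equation n·(r − (10, -3, -10)) = 0, i.e. n·r = -6.
Then n·(86, 24, -60) - (-6) = -24.
|n| = √(9 + 4 + 9) = √22, so the distance is |-24|/√22 = 24/√22.

24/√22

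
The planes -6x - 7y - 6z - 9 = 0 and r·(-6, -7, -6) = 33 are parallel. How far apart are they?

Both planes have normal n = (-6, -7, -6), |n| = 11. Any point on the first plane is at distance |33 − 9|/|n| = 24/11 from the second.

24/11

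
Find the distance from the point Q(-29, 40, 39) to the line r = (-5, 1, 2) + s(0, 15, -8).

3√353

Direction vector d = (0, 15, -8).
AP = (-24, 39, 37); AP·d = 289, |AP|² = 3466, |d|² = 289.
distance² = |AP|² − (AP·d)²/|d|² = 3466 − 83521/289 = 3177, so the distance is 3√353.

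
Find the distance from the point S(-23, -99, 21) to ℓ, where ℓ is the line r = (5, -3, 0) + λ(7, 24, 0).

Direction vector d = (7, 24, 0).
AP = (-28, -96, 21), and AP × d = (-504, 147, 0).
|AP × d|² = 275625 and |d|² = 625, so the distance is √(275625/625) = √441 = 21.

21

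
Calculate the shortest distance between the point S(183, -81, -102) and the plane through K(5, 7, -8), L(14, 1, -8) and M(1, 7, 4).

KL = (9, -6, 0) and KM = (-4, 0, 12), so a normal is n = KL × KM = (-72, -108, -24).
Then n·(183, -81, -102) - (-924) = -1056.
|n| = √(5184 + 11664 + 576) = 132, so the distance is |-1056|/132 = 8.

8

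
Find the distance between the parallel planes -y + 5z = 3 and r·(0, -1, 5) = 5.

With common normal n = (0, -1, 5) (|n| = √26), the distance is |3 − 5|/|n| = 2/√26.

√26/13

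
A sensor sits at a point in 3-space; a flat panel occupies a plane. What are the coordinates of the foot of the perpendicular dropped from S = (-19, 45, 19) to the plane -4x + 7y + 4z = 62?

n = (-4, 7, 4), |n|² = 81, and n·S − 62 = 405.
t = 405/81 = 5, so the foot is S − t·n = (-19, 45, 19) − 5·(-4, 7, 4) = (1, 10, -1).

(1, 10, -1)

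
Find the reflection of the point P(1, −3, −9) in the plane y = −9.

n = (0, 1, 0), |n|² = 1, n·P − (-9) = 6, so t = 6/1 = 6.
Foot F = P − 6·n = (1, −9, −9); the reflection is 2F − P = (1, −15, −9).

(1, -15, -9)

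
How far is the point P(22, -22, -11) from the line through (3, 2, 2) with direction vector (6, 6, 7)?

Direction vector d = (6, 6, 7).
AP = (19, -24, -13); AP·d = -121, |AP|² = 1106, |d|² = 121.
distance² = |AP|² − (AP·d)²/|d|² = 1106 − 14641/121 = 985, so the distance is √985.

√985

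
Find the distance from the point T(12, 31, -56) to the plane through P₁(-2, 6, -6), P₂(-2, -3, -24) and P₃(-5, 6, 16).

P₁P₂ = (0, -9, -18) and P₁P₃ = (-3, 0, 22), so a normal is n = P₁P₂ × P₁P₃ = (-198, 54, -27).
Then n·(12, 31, -56) - 882 = -72.
|n| = √(39204 + 2916 + 729) = 207, so the distance is |-72|/207 = 8/23.

8/23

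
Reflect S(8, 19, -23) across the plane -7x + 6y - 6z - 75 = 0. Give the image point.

n = (-7, 6, -6), |n|² = 121, n·S − 75 = 121, so t = 121/121 = 1.
Foot F = S − 1·n = (15, 13, -17); the reflection is 2F − S = (22, 7, -11).

(22, 7, -11)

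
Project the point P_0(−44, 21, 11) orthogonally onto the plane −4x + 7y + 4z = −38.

(-24, -14, -9)

The perpendicular from P_0 has direction n = (−4, 7, 4): r = (−44, 21, 11) + μ(−4, 7, 4).
Substitute into the plane: n·(P_0 + μn) = -38 gives 367 + 81μ = -38, so μ = -5.
Foot = (−44, 21, 11) + (-5)·(−4, 7, 4) = (−24, −14, −9).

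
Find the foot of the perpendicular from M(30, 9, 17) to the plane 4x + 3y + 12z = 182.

The perpendicular from M has direction n = (4, 3, 12): r = (30, 9, 17) + t(4, 3, 12).
Substitute into the plane: n·(M + tn) = 182 gives 351 + 169t = 182, so t = -1.
Foot = (30, 9, 17) + (-1)·(4, 3, 12) = (26, 6, 5).

(26, 6, 5)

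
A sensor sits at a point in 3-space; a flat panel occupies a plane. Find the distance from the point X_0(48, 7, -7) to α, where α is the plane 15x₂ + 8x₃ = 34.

d = |15·7 + 8·(-7) − 34| / √(0 + 225 + 64) = |15| / 17 = 15/17.

15/17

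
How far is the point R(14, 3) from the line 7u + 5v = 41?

The normal to the line is n = (7, 5) with |n| = √74.
|n·R − 41| = |113 − 41| = 72, so the distance is 72/√74.

36√74/37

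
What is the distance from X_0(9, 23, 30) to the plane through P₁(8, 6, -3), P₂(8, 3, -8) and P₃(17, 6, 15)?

P₁P₂ = (0, -3, -5) and P₁P₃ = (9, 0, 18), so a normal is n = P₁P₂ × P₁P₃ = (-54, -45, 27).
n = (-54, -45, 27); n·P − (-783) = 72; |n| = 9√70; distance = 72/(9√70) = 4√70/35.

4√70/35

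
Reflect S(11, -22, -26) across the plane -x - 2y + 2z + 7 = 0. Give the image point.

(25/3, -82/3, -62/3)

n = (-1, -2, 2), |n|² = 9, n·S − (-7) = -12, so t = -12/9 = -4/3.
Foot F = S − (-4/3)·n = (29/3, -74/3, -70/3); the reflection is 2F − S = (25/3, -82/3, -62/3).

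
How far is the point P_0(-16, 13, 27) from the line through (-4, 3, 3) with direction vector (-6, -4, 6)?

Direction vector d = (-6, -4, 6).
AP = (-12, 10, 24); AP·d = 176, |AP|² = 820, |d|² = 88.
distance² = |AP|² − (AP·d)²/|d|² = 820 − 30976/88 = 468, so the distance is 6√13.

6√13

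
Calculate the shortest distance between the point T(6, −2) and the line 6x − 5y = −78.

The normal to the line is n = (6, −5) with |n| = √61.
|n·T − (-78)| = |46 − (-78)| = 124, so the distance is 124/√61 = 124√61/61.

124/√61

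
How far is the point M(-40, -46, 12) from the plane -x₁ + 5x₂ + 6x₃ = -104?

7√62/31

d = |(-1)·(-40) + 5·(-46) + 6·12 − (-104)| / √(1 + 25 + 36) = |-14| / √62 = 14/√62.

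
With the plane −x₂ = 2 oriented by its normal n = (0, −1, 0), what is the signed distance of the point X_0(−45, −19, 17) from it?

n·X_0 − 2 = 17.
|n| = 1, so the signed distance is 17/1 = 17.

17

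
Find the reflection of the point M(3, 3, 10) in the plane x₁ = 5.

n = (1, 0, 0), |n|² = 1, n·M − 5 = -2, so t = -2/1 = -2.
Foot F = M − (-2)·n = (5, 3, 10); the reflection is 2F − M = (7, 3, 10).

(7, 3, 10)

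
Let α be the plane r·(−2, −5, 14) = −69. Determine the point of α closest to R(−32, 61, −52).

(-40, 41, 4)

The perpendicular from R has direction n = (−2, −5, 14): r = (−32, 61, −52) + t(−2, −5, 14).
Substitute into the plane: n·(R + tn) = -69 gives -969 + 225t = -69, so t = 4.
Foot = (−32, 61, −52) + 4·(−2, −5, 14) = (−40, 41, 4).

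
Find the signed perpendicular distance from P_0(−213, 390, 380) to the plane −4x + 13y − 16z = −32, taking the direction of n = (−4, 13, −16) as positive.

n·P_0 − (-32) = -126.
|n| = 21, so the signed distance is -126/21 = -6.

-6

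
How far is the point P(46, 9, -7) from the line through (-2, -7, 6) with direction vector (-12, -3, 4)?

Direction vector d = (-12, -3, 4).
AP = (48, 16, -13), and AP × d = (25, -36, 48).
|AP × d|² = 4225 and |d|² = 169, so the distance is √(4225/169) = √25 = 5.

5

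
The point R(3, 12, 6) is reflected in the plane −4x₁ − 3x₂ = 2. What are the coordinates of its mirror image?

With n = (−4, −3, 0), the signed offset is (n·R − 2)/|n|² = -50/25 = -2.
R' = R − 2t·n = (3, 12, 6) − (-4)·(−4, −3, 0) = (−13, 0, 6).

(-13, 0, 6)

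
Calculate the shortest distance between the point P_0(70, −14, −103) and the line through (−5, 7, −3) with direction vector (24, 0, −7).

3√674

Direction vector d = (24, 0, −7).
AP = (75, −21, −100); AP·d = 2500, |AP|² = 16066, |d|² = 625.
distance² = |AP|² − (AP·d)²/|d|² = 16066 − 6250000/625 = 6066, so the distance is 3√674.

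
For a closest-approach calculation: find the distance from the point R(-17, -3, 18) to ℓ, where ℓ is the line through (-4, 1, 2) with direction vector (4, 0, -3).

Direction vector d = (4, 0, -3).
AP = (-13, -4, 16); AP·d = -100, |AP|² = 441, |d|² = 25.
distance² = |AP|² − (AP·d)²/|d|² = 441 − 10000/25 = 41, so the distance is √41.

√41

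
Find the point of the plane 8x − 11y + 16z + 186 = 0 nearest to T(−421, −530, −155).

The perpendicular from T has direction n = (8, −11, 16): r = (−421, −530, −155) + λ(8, −11, 16).
Substitute into the plane: n·(T + λn) = -186 gives -18 + 441λ = -186, so λ = -8/21.
Foot = (−421, −530, −155) + (-8/21)·(8, −11, 16) = (−8905/21, −11042/21, −3383/21).

(-8905/21, -11042/21, -3383/21)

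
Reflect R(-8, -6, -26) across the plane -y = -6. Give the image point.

With n = (0, -1, 0), the signed offset is (n·R − (-6))/|n|² = 12/1 = 12.
R' = R − 2t·n = (-8, -6, -26) − 24·(0, -1, 0) = (-8, 18, -26).

(-8, 18, -26)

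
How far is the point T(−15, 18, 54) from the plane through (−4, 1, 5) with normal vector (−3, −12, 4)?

25/13

The plane has equation n·(r − (−4, 1, 5)) = 0, i.e. n·r = 20.
n = (−3, −12, 4); n·P − 20 = 25; |n| = 13; distance = 25/13.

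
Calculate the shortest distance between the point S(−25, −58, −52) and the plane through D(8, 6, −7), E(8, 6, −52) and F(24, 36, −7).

DE = (0, 0, −45) and DF = (16, 30, 0), so a normal is n = DE × DF = (1350, −720, 0).
Then n·(−25, −58, −52) − 6480 = 1530.
|n| = √(1822500 + 518400 + 0) = 1530, so the distance is |1530|/1530 = 1.

1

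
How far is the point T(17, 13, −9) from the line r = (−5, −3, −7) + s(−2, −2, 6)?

Direction vector d = (−2, −2, 6).
AP = (22, 16, −2); AP·d = -88, |AP|² = 744, |d|² = 44.
distance² = |AP|² − (AP·d)²/|d|² = 744 − 7744/44 = 568, so the distance is 2√142.

2√142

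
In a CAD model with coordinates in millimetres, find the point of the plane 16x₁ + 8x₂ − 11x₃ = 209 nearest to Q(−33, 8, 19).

(-1, 24, -3)

n = (16, 8, −11), |n|² = 441, and n·Q − 209 = -882.
t = -882/441 = -2, so the foot is Q − t·n = (−33, 8, 19) − (-2)·(16, 8, −11) = (−1, 24, −3).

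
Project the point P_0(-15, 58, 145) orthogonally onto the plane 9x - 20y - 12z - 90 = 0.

(30, -42, 85)

The perpendicular from P_0 has direction n = (9, -20, -12): r = (-15, 58, 145) + t(9, -20, -12).
Substitute into the plane: n·(P_0 + tn) = 90 gives -3035 + 625t = 90, so t = 5.
Foot = (-15, 58, 145) + 5·(9, -20, -12) = (30, -42, 85).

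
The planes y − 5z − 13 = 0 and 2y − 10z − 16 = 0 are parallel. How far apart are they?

5√26/26

Divide the second equation by 2 to match normals: y − 5z = 8.
With common normal n = (0, 1, −5) (|n| = √26), the distance is |13 − 8|/|n| = 5/√26 = 5√26/26.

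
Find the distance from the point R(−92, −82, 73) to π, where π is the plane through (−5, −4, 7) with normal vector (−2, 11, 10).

8/5

The plane has equation n·(r − (−5, −4, 7)) = 0, i.e. n·r = 36.
Then n·(−92, −82, 73) − 36 = −24.
|n| = √(4 + 121 + 100) = 15, so the distance is |-24|/15 = 8/5.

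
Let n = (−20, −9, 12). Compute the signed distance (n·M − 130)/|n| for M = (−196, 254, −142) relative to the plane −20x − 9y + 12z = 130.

n·M − 130 = -200.
|n| = 25, so the signed distance is -200/25 = -8.

-8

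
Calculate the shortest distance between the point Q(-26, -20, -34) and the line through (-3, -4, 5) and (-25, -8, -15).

√281

A direction vector is d = (-22, -4, -20).
AP = (-23, -16, -39), and AP × d = (164, 398, -260).
|AP × d|² = 252900 and |d|² = 900, so the distance is √(252900/900) = √281.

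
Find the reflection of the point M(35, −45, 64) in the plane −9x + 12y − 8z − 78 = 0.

(-55, 75, -16)

n = (−9, 12, −8), |n|² = 289, n·M − 78 = -1445, so t = -1445/289 = -5.
Foot F = M − (-5)·n = (−10, 15, 24); the reflection is 2F − M = (−55, 75, −16).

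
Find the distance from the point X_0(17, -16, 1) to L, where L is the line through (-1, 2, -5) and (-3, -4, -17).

A direction vector is d = (-2, -6, -12).
AP = (18, -18, 6); AP·d = 0, |AP|² = 684, |d|² = 184.
distance² = |AP|² − (AP·d)²/|d|² = 684 − 0/184 = 684, so the distance is 6√19.

6√19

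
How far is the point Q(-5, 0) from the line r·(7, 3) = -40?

5√58/58

The normal to the line is n = (7, 3) with |n| = √58.
|n·Q − (-40)| = |-35 − (-40)| = 5, so the distance is 5/√58.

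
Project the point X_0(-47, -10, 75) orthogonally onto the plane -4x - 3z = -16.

(-1259/25, -10, 1812/25)

The perpendicular from X_0 has direction n = (-4, 0, -3): r = (-47, -10, 75) + t(-4, 0, -3).
Substitute into the plane: n·(X_0 + tn) = -16 gives -37 + 25t = -16, so t = 21/25.
Foot = (-47, -10, 75) + (21/25)·(-4, 0, -3) = (-1259/25, -10, 1812/25).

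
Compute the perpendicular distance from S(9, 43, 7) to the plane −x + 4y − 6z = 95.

26/√53

n = (−1, 4, −6); n·P − 95 = 26; |n| = √53; distance = 26/√53 = 26√53/53.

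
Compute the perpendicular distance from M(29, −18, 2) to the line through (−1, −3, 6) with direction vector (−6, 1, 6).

Direction vector d = (−6, 1, 6).
AP = (30, −15, −4), and AP × d = (−86, −156, −60).
|AP × d|² = 35332 and |d|² = 73, so the distance is √(35332/73) = √484 = 22.

22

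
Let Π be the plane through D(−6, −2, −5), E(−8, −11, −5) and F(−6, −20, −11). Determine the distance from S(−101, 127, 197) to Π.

9

DE = (−2, −9, 0) and DF = (0, −18, −6), so a normal is n = DE × DF = (54, −12, 36).
d = |54·(-101) + (-12)·127 + 36·197 − (-480)| / √(2916 + 144 + 1296) = |594| / 66 = 9.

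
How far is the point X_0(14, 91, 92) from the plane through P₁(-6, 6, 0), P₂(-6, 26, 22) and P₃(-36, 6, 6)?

5/3

P₁P₂ = (0, 20, 22) and P₁P₃ = (-30, 0, 6), so a normal is n = P₁P₂ × P₁P₃ = (120, -660, 600).
Then n·(14, 91, 92) - (-4680) = 1500.
|n| = √(14400 + 435600 + 360000) = 900, so the distance is |1500|/900 = 5/3.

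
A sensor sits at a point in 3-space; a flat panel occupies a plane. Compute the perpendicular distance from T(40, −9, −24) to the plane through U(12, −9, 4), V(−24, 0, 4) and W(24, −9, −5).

UV = (−36, 9, 0) and UW = (12, 0, −9), so a normal is n = UV × UW = (−81, −324, −108).
d = |(-81)·40 + (-324)·(-9) + (-108)·(-24) − 1512| / √(6561 + 104976 + 11664) = |756| / 351 = 28/13.

28/13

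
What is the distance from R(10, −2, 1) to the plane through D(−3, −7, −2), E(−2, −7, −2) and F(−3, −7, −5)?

DE = (1, 0, 0) and DF = (0, 0, −3), so a normal is n = DE × DF = (0, 3, 0).
n = (0, 3, 0); n·P − (-21) = 15; |n| = 3; distance = 15/3 = 5.

5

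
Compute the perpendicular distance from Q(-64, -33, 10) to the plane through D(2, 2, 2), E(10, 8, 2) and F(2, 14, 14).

DE = (8, 6, 0) and DF = (0, 12, 12), so a normal is n = DE × DF = (72, -96, 96).
Then n·(-64, -33, 10) - 144 = -624.
|n| = √(5184 + 9216 + 9216) = 24√41, so the distance is |-624|/(24√41) = 26/√41.

26/√41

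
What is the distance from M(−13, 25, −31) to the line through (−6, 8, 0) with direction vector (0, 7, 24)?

√674

Direction vector d = (0, 7, 24).
AP = (−7, 17, −31); AP·d = -625, |AP|² = 1299, |d|² = 625.
distance² = |AP|² − (AP·d)²/|d|² = 1299 − 390625/625 = 674, so the distance is √674.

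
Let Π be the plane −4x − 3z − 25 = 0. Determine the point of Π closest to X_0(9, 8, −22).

(49/5, 8, -107/5)

The perpendicular from X_0 has direction n = (−4, 0, −3): r = (9, 8, −22) + λ(−4, 0, −3).
Substitute into the plane: n·(X_0 + λn) = 25 gives 30 + 25λ = 25, so λ = -1/5.
Foot = (9, 8, −22) + (-1/5)·(−4, 0, −3) = (49/5, 8, −107/5).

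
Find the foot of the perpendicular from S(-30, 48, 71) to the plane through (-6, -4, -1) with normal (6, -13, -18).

n = (6, -13, -18), |n|² = 529, and n·S − 34 = -2116.
t = -2116/529 = -4, so the foot is S − t·n = (-30, 48, 71) − (-4)·(6, -13, -18) = (-6, -4, -1).

(-6, -4, -1)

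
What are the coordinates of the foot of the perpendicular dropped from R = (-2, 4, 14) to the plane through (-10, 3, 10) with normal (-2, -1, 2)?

(-4, 3, 16)

The perpendicular from R has direction n = (-2, -1, 2): r = (-2, 4, 14) + λ(-2, -1, 2).
Substitute into the plane: n·(R + λn) = 37 gives 28 + 9λ = 37, so λ = 1.
Foot = (-2, 4, 14) + 1·(-2, -1, 2) = (-4, 3, 16).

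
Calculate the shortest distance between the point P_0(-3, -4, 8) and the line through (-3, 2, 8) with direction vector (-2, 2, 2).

Direction vector d = (-2, 2, 2).
AP = (0, -6, 0); AP·d = -12, |AP|² = 36, |d|² = 12.
distance² = |AP|² − (AP·d)²/|d|² = 36 − 144/12 = 24, so the distance is 2√6.

2√6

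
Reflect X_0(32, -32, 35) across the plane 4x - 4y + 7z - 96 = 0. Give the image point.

n = (4, -4, 7), |n|² = 81, n·X_0 − 96 = 405, so t = 405/81 = 5.
Foot F = X_0 − 5·n = (12, -12, 0); the reflection is 2F − X_0 = (-8, 8, -35).

(-8, 8, -35)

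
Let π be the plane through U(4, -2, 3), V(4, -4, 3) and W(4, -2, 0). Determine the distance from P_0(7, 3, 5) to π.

3

UV = (0, -2, 0) and UW = (0, 0, -3), so a normal is n = UV × UW = (6, 0, 0).
Then n·(7, 3, 5) - 24 = 18.
|n| = √(36 + 0 + 0) = 6, so the distance is |18|/6 = 3.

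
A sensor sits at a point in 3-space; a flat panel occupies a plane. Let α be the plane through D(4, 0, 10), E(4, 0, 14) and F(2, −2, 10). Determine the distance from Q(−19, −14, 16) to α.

9/√2

DE = (0, 0, 4) and DF = (−2, −2, 0), so a normal is n = DE × DF = (8, −8, 0).
Then n·(−19, −14, 16) − 32 = −72.
|n| = √(64 + 64 + 0) = 8√2, so the distance is |-72|/(8√2) = 9√2/2.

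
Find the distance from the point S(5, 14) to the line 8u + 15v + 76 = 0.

d = |8·5 + 15·14 − (-76)| / √(64 + 225) = |326|/17 = 326/17.

326/17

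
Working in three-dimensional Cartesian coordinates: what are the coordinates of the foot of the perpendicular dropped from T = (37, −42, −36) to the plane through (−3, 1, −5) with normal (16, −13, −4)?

(-11, -3, -24)

The perpendicular from T has direction n = (16, −13, −4): r = (37, −42, −36) + λ(16, −13, −4).
Substitute into the plane: n·(T + λn) = -41 gives 1282 + 441λ = -41, so λ = -3.
Foot = (37, −42, −36) + (-3)·(16, −13, −4) = (−11, −3, −24).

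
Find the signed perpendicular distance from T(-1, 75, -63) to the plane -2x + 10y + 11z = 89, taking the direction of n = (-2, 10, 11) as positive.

-2

n·T − 89 = -30.
|n| = 15, so the signed distance is -30/15 = -2.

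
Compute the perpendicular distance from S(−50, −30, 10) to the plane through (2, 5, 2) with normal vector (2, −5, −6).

The plane has equation n·(r − (2, 5, 2)) = 0, i.e. n·r = -33.
Then n·(−50, −30, 10) − (−33) = 23.
|n| = √(4 + 25 + 36) = √65, so the distance is |23|/√65 = 23/√65.

23/√65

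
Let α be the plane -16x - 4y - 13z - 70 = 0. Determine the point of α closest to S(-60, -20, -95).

(20, 0, -30)

The perpendicular from S has direction n = (-16, -4, -13): r = (-60, -20, -95) + t(-16, -4, -13).
Substitute into the plane: n·(S + tn) = 70 gives 2275 + 441t = 70, so t = -5.
Foot = (-60, -20, -95) + (-5)·(-16, -4, -13) = (20, 0, -30).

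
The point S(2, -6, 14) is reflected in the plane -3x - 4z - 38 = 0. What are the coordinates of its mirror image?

(-22, -6, -18)

n = (-3, 0, -4), |n|² = 25, n·S − 38 = -100, so t = -100/25 = -4.
Foot F = S − (-4)·n = (-10, -6, -2); the reflection is 2F − S = (-22, -6, -18).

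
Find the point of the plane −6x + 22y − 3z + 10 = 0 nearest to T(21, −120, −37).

(-9, -10, -52)

The perpendicular from T has direction n = (−6, 22, −3): r = (21, −120, −37) + μ(−6, 22, −3).
Substitute into the plane: n·(T + μn) = -10 gives -2655 + 529μ = -10, so μ = 5.
Foot = (21, −120, −37) + 5·(−6, 22, −3) = (−9, −10, −52).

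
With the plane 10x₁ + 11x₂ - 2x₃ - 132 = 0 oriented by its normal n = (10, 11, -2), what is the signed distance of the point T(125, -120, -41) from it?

-8

n·T − 132 = -120.
|n| = 15, so the signed distance is -120/15 = -8.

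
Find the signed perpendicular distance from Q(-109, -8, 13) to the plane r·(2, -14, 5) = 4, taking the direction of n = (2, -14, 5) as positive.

-3

n·Q − 4 = -45.
|n| = 15, so the signed distance is -45/15 = -3.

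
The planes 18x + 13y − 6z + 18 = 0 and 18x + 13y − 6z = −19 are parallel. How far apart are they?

Both planes have normal n = (18, 13, −6), |n| = 23. Any point on the first plane is at distance |(-19) − (-18)|/|n| = 1/23 from the second.

1/23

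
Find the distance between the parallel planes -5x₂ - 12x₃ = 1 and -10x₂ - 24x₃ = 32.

Divide the second equation by 2 to match normals: -5x₂ - 12x₃ = 16.
Both planes have normal n = (0, -5, -12), |n| = 13. Any point on the first plane is at distance |16 − 1|/|n| = 15/13 from the second.

15/13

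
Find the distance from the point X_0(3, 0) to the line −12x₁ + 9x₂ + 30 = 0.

2/5

The normal to the line is n = (−12, 9) with |n| = 15.
|n·X_0 − (-30)| = |-36 − (-30)| = 6, so the distance is 6/15 = 2/5.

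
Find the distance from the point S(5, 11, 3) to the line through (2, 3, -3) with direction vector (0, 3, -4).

√109

Direction vector d = (0, 3, -4).
AP = (3, 8, 6); AP·d = 0, |AP|² = 109, |d|² = 25.
distance² = |AP|² − (AP·d)²/|d|² = 109 − 0/25 = 109, so the distance is √109.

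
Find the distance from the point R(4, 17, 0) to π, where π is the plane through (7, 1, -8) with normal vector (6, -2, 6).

√19/19

The plane has equation n·(r − (7, 1, -8)) = 0, i.e. n·r = -8.
n = (6, -2, 6); n·P − (-8) = -2; |n| = 2√19; distance = 2/(2√19) = √19/19.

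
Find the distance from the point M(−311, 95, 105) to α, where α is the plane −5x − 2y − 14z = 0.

Normal vector n = (−5, −2, −14), and n·(−311, 95, 105) − 0 = −105.
|n| = √(25 + 4 + 196) = 15, so the distance is |-105|/15 = 7.

7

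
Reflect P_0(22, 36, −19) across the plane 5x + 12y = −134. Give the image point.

(-18, -60, -19)

With n = (5, 12, 0), the signed offset is (n·P_0 − (-134))/|n|² = 676/169 = 4.
P_0' = P_0 − 2t·n = (22, 36, −19) − 8·(5, 12, 0) = (−18, −60, −19).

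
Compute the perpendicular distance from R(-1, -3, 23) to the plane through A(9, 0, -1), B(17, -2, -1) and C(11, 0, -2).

AB = (8, -2, 0) and AC = (2, 0, -1), so a normal is n = AB × AC = (2, 8, 4).
Then n·(-1, -3, 23) - 14 = 52.
|n| = √(4 + 64 + 16) = 2√21, so the distance is |52|/(2√21) = 26/√21.

26/√21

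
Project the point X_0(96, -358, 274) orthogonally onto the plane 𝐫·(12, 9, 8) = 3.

(1548/17, -6149/17, 4602/17)

n = (12, 9, 8), |n|² = 289, and n·X_0 − 3 = 119.
t = 119/289 = 7/17, so the foot is X_0 − t·n = (96, -358, 274) − (7/17)·(12, 9, 8) = (1548/17, -6149/17, 4602/17).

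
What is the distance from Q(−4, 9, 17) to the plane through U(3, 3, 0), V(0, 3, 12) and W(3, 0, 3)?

5√2/6

UV = (−3, 0, 12) and UW = (0, −3, 3), so a normal is n = UV × UW = (36, 9, 9).
n = (36, 9, 9); n·P − 135 = -45; |n| = 27√2; distance = 45/(27√2) = 5√2/6.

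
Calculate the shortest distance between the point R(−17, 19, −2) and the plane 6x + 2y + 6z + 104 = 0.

d = |6·(-17) + 2·19 + 6·(-2) − (-104)| / √(36 + 4 + 36) = |28| / (2√19) = 14√19/19.

14/√19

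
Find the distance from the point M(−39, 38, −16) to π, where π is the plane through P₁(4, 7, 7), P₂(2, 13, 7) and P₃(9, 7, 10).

17/√35

P₁P₂ = (−2, 6, 0) and P₁P₃ = (5, 0, 3), so a normal is n = P₁P₂ × P₁P₃ = (18, 6, −30).
n = (18, 6, −30); n·P − (-96) = 102; |n| = 6√35; distance = 102/(6√35) = 17/√35.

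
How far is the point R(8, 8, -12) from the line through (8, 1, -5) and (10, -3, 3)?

√14

A direction vector is d = (2, -4, 8).
AP = (0, 7, -7); AP·d = -84, |AP|² = 98, |d|² = 84.
distance² = |AP|² − (AP·d)²/|d|² = 98 − 7056/84 = 14, so the distance is √14.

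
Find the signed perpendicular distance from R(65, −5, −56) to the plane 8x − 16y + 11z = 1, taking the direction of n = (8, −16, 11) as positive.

-17/21

n·R − 1 = -17.
|n| = 21, so the signed distance is -17/21.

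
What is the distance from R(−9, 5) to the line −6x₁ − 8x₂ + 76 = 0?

The normal to the line is n = (−6, −8) with |n| = 10.
|n·R − (-76)| = |14 − (-76)| = 90, so the distance is 90/10 = 9.

9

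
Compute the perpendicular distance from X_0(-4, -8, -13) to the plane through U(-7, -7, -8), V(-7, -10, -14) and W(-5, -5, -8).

1

UV = (0, -3, -6) and UW = (2, 2, 0), so a normal is n = UV × UW = (12, -12, 6).
d = |12·(-4) + (-12)·(-8) + 6·(-13) − (-48)| / √(144 + 144 + 36) = |18| / 18 = 1.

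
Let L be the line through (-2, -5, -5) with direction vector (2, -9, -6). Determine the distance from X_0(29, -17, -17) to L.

3√85

Direction vector d = (2, -9, -6).
AP = (31, -12, -12), and AP × d = (-36, 162, -255).
|AP × d|² = 92565 and |d|² = 121, so the distance is √(92565/121) = √765 = 3√85.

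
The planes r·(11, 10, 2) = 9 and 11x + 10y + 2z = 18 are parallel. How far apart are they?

Both planes have normal n = (11, 10, 2), |n| = 15. Any point on the first plane is at distance |18 − 9|/|n| = 9/15 = 3/5 from the second.

3/5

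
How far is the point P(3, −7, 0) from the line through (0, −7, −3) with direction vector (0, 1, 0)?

Direction vector d = (0, 1, 0).
AP = (3, 0, 3); AP·d = 0, |AP|² = 18, |d|² = 1.
distance² = |AP|² − (AP·d)²/|d|² = 18 − 0/1 = 18, so the distance is 3√2.

3√2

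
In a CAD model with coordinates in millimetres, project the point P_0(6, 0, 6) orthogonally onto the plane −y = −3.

(6, 3, 6)

The perpendicular from P_0 has direction n = (0, −1, 0): r = (6, 0, 6) + μ(0, −1, 0).
Substitute into the plane: n·(P_0 + μn) = -3 gives 0 + 1μ = -3, so μ = -3.
Foot = (6, 0, 6) + (-3)·(0, −1, 0) = (6, 3, 6).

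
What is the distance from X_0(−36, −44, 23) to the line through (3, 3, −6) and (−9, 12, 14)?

A direction vector is d = (−12, 9, 20).
AP = (−39, −47, 29), and AP × d = (−1201, 432, −915).
|AP × d|² = 2466250 and |d|² = 625, so the distance is √(2466250/625) = √3946.

√3946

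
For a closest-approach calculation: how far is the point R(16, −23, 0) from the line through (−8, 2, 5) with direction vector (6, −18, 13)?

√697

Direction vector d = (6, −18, 13).
AP = (24, −25, −5), and AP × d = (−415, −342, −282).
|AP × d|² = 368713 and |d|² = 529, so the distance is √(368713/529) = √697.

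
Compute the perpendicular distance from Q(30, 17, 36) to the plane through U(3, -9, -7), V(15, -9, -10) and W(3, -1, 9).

1

UV = (12, 0, -3) and UW = (0, 8, 16), so a normal is n = UV × UW = (24, -192, 96).
d = |24·30 + (-192)·17 + 96·36 − 1128| / √(576 + 36864 + 9216) = |-216| / 216 = 1.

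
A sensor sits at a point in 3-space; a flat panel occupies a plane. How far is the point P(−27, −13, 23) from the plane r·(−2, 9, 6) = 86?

1

Normal vector n = (−2, 9, 6), and n·(−27, −13, 23) − 86 = −11.
|n| = √(4 + 81 + 36) = 11, so the distance is |-11|/11 = 1.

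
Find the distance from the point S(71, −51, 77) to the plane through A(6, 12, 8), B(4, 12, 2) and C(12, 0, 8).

9

AB = (−2, 0, −6) and AC = (6, −12, 0), so a normal is n = AB × AC = (−72, −36, 24).
Then n·(71, −51, 77) − (−672) = −756.
|n| = √(5184 + 1296 + 576) = 84, so the distance is |-756|/84 = 9.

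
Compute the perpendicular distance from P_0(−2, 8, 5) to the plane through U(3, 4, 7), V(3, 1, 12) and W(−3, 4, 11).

UV = (0, −3, 5) and UW = (−6, 0, 4), so a normal is n = UV × UW = (−12, −30, −18).
n = (−12, −30, −18); n·P − (-282) = -24; |n| = 6√38; distance = 24/(6√38) = 4/√38.

2√38/19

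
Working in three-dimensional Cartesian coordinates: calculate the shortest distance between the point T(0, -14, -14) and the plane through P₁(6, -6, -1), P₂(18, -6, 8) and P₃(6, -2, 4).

P₁P₂ = (12, 0, 9) and P₁P₃ = (0, 4, 5), so a normal is n = P₁P₂ × P₁P₃ = (-36, -60, 48).
n = (-36, -60, 48); n·P − 96 = 72; |n| = 60√2; distance = 72/(60√2) = 3√2/5.

3√2/5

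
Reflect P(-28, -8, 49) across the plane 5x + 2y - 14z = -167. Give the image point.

(2, 4, -35)

With n = (5, 2, -14), the signed offset is (n·P − (-167))/|n|² = -675/225 = -3.
P' = P − 2t·n = (-28, -8, 49) − (-6)·(5, 2, -14) = (2, 4, -35).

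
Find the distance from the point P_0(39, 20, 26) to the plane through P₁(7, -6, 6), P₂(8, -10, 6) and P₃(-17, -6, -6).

2/3

P₁P₂ = (1, -4, 0) and P₁P₃ = (-24, 0, -12), so a normal is n = P₁P₂ × P₁P₃ = (48, 12, -96).
n = (48, 12, -96); n·P − (-312) = -72; |n| = 108; distance = 72/108 = 2/3.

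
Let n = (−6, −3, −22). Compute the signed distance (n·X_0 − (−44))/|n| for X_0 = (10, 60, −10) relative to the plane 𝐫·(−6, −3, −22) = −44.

24/23

n·X_0 − (-44) = 24.
|n| = 23, so the signed distance is 24/23.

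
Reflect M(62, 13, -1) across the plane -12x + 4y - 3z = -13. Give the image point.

(-34, 45, -25)

With n = (-12, 4, -3), the signed offset is (n·M − (-13))/|n|² = -676/169 = -4.
M' = M − 2t·n = (62, 13, -1) − (-8)·(-12, 4, -3) = (-34, 45, -25).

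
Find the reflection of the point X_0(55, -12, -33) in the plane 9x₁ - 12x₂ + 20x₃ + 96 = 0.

(1321/25, -228/25, -189/5)

With n = (9, -12, 20), the signed offset is (n·X_0 − (-96))/|n|² = 75/625 = 3/25.
X_0' = X_0 − 2t·n = (55, -12, -33) − (6/25)·(9, -12, 20) = (1321/25, -228/25, -189/5).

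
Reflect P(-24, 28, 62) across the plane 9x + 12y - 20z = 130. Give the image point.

(12, 76, -18)

With n = (9, 12, -20), the signed offset is (n·P − 130)/|n|² = -1250/625 = -2.
P' = P − 2t·n = (-24, 28, 62) − (-4)·(9, 12, -20) = (12, 76, -18).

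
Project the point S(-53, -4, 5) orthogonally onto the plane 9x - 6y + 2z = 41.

n = (9, -6, 2), |n|² = 121, and n·S − 41 = -484.
t = -484/121 = -4, so the foot is S − t·n = (-53, -4, 5) − (-4)·(9, -6, 2) = (-17, -28, 13).

(-17, -28, 13)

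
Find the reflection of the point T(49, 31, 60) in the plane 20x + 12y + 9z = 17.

(-71, -41, 6)

With n = (20, 12, 9), the signed offset is (n·T − 17)/|n|² = 1875/625 = 3.
T' = T − 2t·n = (49, 31, 60) − 6·(20, 12, 9) = (-71, -41, 6).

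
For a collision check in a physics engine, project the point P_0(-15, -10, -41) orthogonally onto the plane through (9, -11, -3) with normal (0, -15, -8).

n = (0, -15, -8), |n|² = 289, and n·P_0 − 189 = 289.
t = 289/289 = 1, so the foot is P_0 − t·n = (-15, -10, -41) − 1·(0, -15, -8) = (-15, 5, -33).

(-15, 5, -33)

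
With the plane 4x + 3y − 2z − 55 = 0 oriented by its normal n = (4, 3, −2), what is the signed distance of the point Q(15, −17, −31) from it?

n·Q − 55 = 16.
|n| = √29, so the signed distance is 16/√29.

16/√29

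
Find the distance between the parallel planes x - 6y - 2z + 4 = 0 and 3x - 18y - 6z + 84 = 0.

Divide the second equation by 3 to match normals: x - 6y - 2z = -28.
With common normal n = (1, -6, -2) (|n| = √41), the distance is |(-4) − (-28)|/|n| = 24/√41.

24√41/41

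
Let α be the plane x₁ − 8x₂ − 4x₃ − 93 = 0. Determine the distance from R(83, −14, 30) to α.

n = (1, −8, −4); n·P − 93 = -18; |n| = 9; distance = 18/9 = 2.

2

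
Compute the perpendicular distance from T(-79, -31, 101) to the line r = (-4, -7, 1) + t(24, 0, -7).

3√689

Direction vector d = (24, 0, -7).
AP = (-75, -24, 100), and AP × d = (168, 1875, 576).
|AP × d|² = 3875625 and |d|² = 625, so the distance is √(3875625/625) = √6201 = 3√689.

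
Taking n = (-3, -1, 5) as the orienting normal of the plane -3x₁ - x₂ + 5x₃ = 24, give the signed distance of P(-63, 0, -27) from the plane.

30/√35

n·P − 24 = 30.
|n| = √35, so the signed distance is 30/√35.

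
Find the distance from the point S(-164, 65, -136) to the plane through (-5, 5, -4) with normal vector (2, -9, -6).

The plane has equation n·(r − (-5, 5, -4)) = 0, i.e. n·r = -31.
Then n·(-164, 65, -136) - (-31) = -66.
|n| = √(4 + 81 + 36) = 11, so the distance is |-66|/11 = 6.

6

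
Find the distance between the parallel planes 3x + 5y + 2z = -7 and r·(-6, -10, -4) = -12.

13√38/38

Divide the second equation by -2 to match normals: 3x + 5y + 2z = 6.
With common normal n = (3, 5, 2) (|n| = √38), the distance is |(-7) − 6|/|n| = 13/√38.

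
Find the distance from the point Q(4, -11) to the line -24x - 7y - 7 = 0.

d = |(-24)·4 + (-7)·(-11) − 7| / √(576 + 49) = |-26|/25 = 26/25.

26/25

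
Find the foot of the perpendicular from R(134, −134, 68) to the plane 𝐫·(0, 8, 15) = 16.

(134, -2246/17, 1216/17)

n = (0, 8, 15), |n|² = 289, and n·R − 16 = -68.
t = -68/289 = -4/17, so the foot is R − t·n = (134, −134, 68) − (-4/17)·(0, 8, 15) = (134, −2246/17, 1216/17).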